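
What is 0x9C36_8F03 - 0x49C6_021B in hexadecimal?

Subtract column by column in base 16:
  3-B → 8 (borrow)
  0-1-1 → E (borrow)
  F-2-1 → C
  8-0 → 8
  6-6 → 0
  3-C → 7 (borrow)
  C-9-1 → 2
  9-4 → 5

0x52708CE8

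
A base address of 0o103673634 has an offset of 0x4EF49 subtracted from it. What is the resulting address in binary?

0b1000010101000100001010011

0o103673634 = 0b1000011110111011110011100 in binary.
0x4EF49 = 0b1001110111101001001 in binary.
Subtract column by column in base 2:
  0-1 → 1 (borrow)
  0-0-1 → 1 (borrow)
  1-0-1 → 0
  1-1 → 0
  1-0 → 1
  0-0 → 0
  0-1 → 1 (borrow)
  1-0-1 → 0
  1-1 → 0
  1-1 → 0
  1-1 → 0
  0-1 → 1 (borrow)
  1-0-1 → 0
  1-1 → 0
  1-1 → 0
  0-1 → 1 (borrow)
  1-0-1 → 0
  1-0 → 1
  1-1 → 0
  1-0 → 1
  0-0 → 0
  0-0 → 0
  0-0 → 0
  0-0 → 0
  1-0 → 1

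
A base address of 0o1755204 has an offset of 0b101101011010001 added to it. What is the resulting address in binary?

0b10000011010101010101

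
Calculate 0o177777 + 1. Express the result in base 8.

The trailing 5 digits are 7 (max in base 8), so adding 1 cascades: they roll to 0 and the next digit up increments.

0o200000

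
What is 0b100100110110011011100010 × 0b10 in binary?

0b1001001101100110111000100

Multiply each base-2 digit by 2, carrying:
  0×2 = 0 → write 0
  1×2 = 2 → write 0 carry 1
  0×2+1 = 1 → write 1
  0×2 = 0 → write 0
  0×2 = 0 → write 0
  1×2 = 2 → write 0 carry 1
  1×2+1 = 3 → write 1 carry 1
  1×2+1 = 3 → write 1 carry 1
  0×2+1 = 1 → write 1
  1×2 = 2 → write 0 carry 1
  1×2+1 = 3 → write 1 carry 1
  0×2+1 = 1 → write 1
  0×2 = 0 → write 0
  1×2 = 2 → write 0 carry 1
  1×2+1 = 3 → write 1 carry 1
  0×2+1 = 1 → write 1
  1×2 = 2 → write 0 carry 1
  1×2+1 = 3 → write 1 carry 1
  0×2+1 = 1 → write 1
  0×2 = 0 → write 0
  1×2 = 2 → write 0 carry 1
  0×2+1 = 1 → write 1
  0×2 = 0 → write 0
  1×2 = 2 → write 0 carry 1
  remaining carry: 1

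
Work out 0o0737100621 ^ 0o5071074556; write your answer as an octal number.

XOR each oct digit independently (no carries):
  0^5=5, 7^0=7, 3^7=4, 7^1=6, 1^0=1, 0^7=7, 0^4=4, 6^5=3, 2^5=7, 1^6=7

0o5746174377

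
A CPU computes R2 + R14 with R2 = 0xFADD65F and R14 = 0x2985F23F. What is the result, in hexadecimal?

Add column by column in base 16, right to left:
  F+F = E carry 1
  5+3+1 = 9
  6+2 = 8
  D+F = C carry 1
  D+5+1 = 3 carry 1
  A+8+1 = 3 carry 1
  F+9+1 = 9 carry 1
  0+2+1 = 3

0x3933C89E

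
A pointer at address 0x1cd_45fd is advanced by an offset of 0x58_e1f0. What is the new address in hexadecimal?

Add column by column in base 16, right to left:
  d+0 = d
  f+f = e carry 1
  5+1+1 = 7
  4+e = 2 carry 1
  d+8+1 = 6 carry 1
  c+5+1 = 2 carry 1
  1+0+1 = 2

0x22627ed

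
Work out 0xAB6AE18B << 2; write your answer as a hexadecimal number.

0x2ADAB862C

2 bits is not a whole number of base-16 digits; in binary: 10101011011010101110000110001011 << 2 = 1010101101101010111000011000101100.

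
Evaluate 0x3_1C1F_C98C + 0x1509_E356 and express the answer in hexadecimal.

Add column by column in base 16, right to left:
  C+6 = 2 carry 1
  8+5+1 = E
  9+3 = C
  C+E = A carry 1
  F+9+1 = 9 carry 1
  1+0+1 = 2
  C+5 = 1 carry 1
  1+1+1 = 3
  3+0 = 3

0x33129ACE2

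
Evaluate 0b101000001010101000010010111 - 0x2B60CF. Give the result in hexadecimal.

0x4D9EFC8

0b101000001010101000010010111 = 0x5055097 in hexadecimal.
Subtract column by column in base 16:
  7-F → 8 (borrow)
  9-C-1 → C (borrow)
  0-0-1 → F (borrow)
  5-6-1 → E (borrow)
  5-B-1 → 9 (borrow)
  0-2-1 → D (borrow)
  5-0-1 → 4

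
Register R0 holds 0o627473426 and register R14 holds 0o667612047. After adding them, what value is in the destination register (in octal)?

0o1517305475

Add column by column in base 8, right to left:
  6+7 = 5 carry 1
  2+4+1 = 7
  4+0 = 4
  3+2 = 5
  7+1 = 0 carry 1
  4+6+1 = 3 carry 1
  7+7+1 = 7 carry 1
  2+6+1 = 1 carry 1
  6+6+1 = 5 carry 1
  final carry 1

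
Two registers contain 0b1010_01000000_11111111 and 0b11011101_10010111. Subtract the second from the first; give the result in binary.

Subtract column by column in base 2:
  1-1 → 0
  1-1 → 0
  1-1 → 0
  1-0 → 1
  1-1 → 0
  1-0 → 1
  1-0 → 1
  1-1 → 0
  0-1 → 1 (borrow)
  0-0-1 → 1 (borrow)
  0-1-1 → 0 (borrow)
  0-1-1 → 0 (borrow)
  0-1-1 → 0 (borrow)
  0-0-1 → 1 (borrow)
  1-1-1 → 1 (borrow)
  0-1-1 → 0 (borrow)
  0-0-1 → 1 (borrow)
  1-0-1 → 0
  0-0 → 0
  1-0 → 1

0b10010110001101101000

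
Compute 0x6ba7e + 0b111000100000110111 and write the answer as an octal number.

0x6ba7e = 0o1535176 in octal.
0b111000100000110111 = 0o704067 in octal.
Add column by column in base 8, right to left:
  6+7 = 5 carry 1
  7+6+1 = 6 carry 1
  1+0+1 = 2
  5+4 = 1 carry 1
  3+0+1 = 4
  5+7 = 4 carry 1
  1+0+1 = 2

0o2441265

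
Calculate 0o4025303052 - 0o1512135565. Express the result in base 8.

Subtract column by column in base 8:
  2-5 → 5 (borrow)
  5-6-1 → 6 (borrow)
  0-5-1 → 2 (borrow)
  3-5-1 → 5 (borrow)
  0-3-1 → 4 (borrow)
  3-1-1 → 1
  5-2 → 3
  2-1 → 1
  0-5 → 3 (borrow)
  4-1-1 → 2

0o2313145265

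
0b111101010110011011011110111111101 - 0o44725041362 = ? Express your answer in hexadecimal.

0b111101010110011011011110111111101 = 0x1eacdbdfd in hexadecimal.
0o44725041362 = 0x1275442f2 in hexadecimal.
Subtract column by column in base 16:
  d-2 → b
  f-f → 0
  d-2 → b
  b-4 → 7
  d-4 → 9
  c-5 → 7
  a-7 → 3
  e-2 → c
  1-1 → 0

0xc3797b0b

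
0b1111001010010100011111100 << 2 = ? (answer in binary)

Left shift by 2: append 2 zero bits.

0b111100101001010001111110000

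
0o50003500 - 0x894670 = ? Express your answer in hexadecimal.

0o50003500 = 0xA00740 in hexadecimal.
Subtract column by column in base 16:
  0-0 → 0
  4-7 → D (borrow)
  7-6-1 → 0
  0-4 → C (borrow)
  0-9-1 → 6 (borrow)
  A-8-1 → 1

0x16C0D0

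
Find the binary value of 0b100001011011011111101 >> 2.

Right shift by 2: drop the 2 least-significant bits.

0b1000010110110111111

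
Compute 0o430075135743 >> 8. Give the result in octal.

8 bits is not a whole number of base-8 digits; in binary: 100011000000111101001011101111100011 >> 8 = 1000110000001111010010111011.

0o1060172273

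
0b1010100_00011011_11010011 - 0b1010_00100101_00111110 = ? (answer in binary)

0b10010011111011010010101

Subtract column by column in base 2:
  1-0 → 1
  1-1 → 0
  0-1 → 1 (borrow)
  0-1-1 → 0 (borrow)
  1-1-1 → 1 (borrow)
  0-1-1 → 0 (borrow)
  1-0-1 → 0
  1-0 → 1
  1-1 → 0
  1-0 → 1
  0-1 → 1 (borrow)
  1-0-1 → 0
  1-0 → 1
  0-1 → 1 (borrow)
  0-0-1 → 1 (borrow)
  0-0-1 → 1 (borrow)
  0-0-1 → 1 (borrow)
  0-1-1 → 0 (borrow)
  1-0-1 → 0
  0-1 → 1 (borrow)
  1-0-1 → 0
  0-0 → 0
  1-0 → 1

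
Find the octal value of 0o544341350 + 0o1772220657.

Add column by column in base 8, right to left:
  0+7 = 7
  5+5 = 2 carry 1
  3+6+1 = 2 carry 1
  1+0+1 = 2
  4+2 = 6
  3+2 = 5
  4+2 = 6
  4+7 = 3 carry 1
  5+7+1 = 5 carry 1
  0+1+1 = 2

0o2536562227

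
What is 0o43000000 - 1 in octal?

0o42777777

The trailing 6 digits are 0, so subtracting 1 borrows through: they become 7 and the next digit up decrements.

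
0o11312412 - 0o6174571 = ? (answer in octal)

0o3115621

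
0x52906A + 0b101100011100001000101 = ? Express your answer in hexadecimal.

0x68C8AF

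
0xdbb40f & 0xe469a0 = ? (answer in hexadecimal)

0xc02000

AND each hex digit independently (no carries):
  d&e=c, b&4=0, b&6=2, 4&9=0, 0&a=0, f&0=0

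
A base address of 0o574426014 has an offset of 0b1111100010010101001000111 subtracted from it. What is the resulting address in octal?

0b1111100010010101001000111 = 0o174225107 in octal.
Subtract column by column in base 8:
  4-7 → 5 (borrow)
  1-0-1 → 0
  0-1 → 7 (borrow)
  6-5-1 → 0
  2-2 → 0
  4-2 → 2
  4-4 → 0
  7-7 → 0
  5-1 → 4

0o400200705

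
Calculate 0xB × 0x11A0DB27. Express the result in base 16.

0xC1E96AAD

Multiply each base-16 digit by 11, carrying:
  7×11 = 77 → write D carry 4
  2×11+4 = 26 → write A carry 1
  B×11+1 = 122 → write A carry 7
  D×11+7 = 150 → write 6 carry 9
  0×11+9 = 9 → write 9
  A×11 = 110 → write E carry 6
  1×11+6 = 17 → write 1 carry 1
  1×11+1 = 12 → write C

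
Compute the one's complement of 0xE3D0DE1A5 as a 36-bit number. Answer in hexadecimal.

Each hex digit d becomes F−d:
  E→1, 3→C, D→2, 0→F, D→2, E→1, 1→E, A→5, 5→A

0x1C2F21E5A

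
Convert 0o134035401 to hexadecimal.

Each octal digit is 3 bits: 1=001 3=011 4=100 0=000 3=011 5=101 4=100 0=000 1=001.
Group the bits into nibbles: 0001 0111 0000 0011 1011 0000 0001 → 1703b01.

0x1703b01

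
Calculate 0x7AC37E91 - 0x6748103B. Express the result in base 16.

Subtract column by column in base 16:
  1-B → 6 (borrow)
  9-3-1 → 5
  E-0 → E
  7-1 → 6
  3-8 → B (borrow)
  C-4-1 → 7
  A-7 → 3
  7-6 → 1

0x137B6E56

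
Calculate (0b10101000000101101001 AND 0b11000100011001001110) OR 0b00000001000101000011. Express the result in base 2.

0b10101000000101101001 AND 0b11000100011001001110 = 0b10000000000001001000.
Then OR with 0b00000001000101000011.

0b10000001000101001011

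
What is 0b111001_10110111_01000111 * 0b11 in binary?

Multiply each base-2 digit by 3, carrying:
  1×3 = 3 → write 1 carry 1
  1×3+1 = 4 → write 0 carry 2
  1×3+2 = 5 → write 1 carry 2
  0×3+2 = 2 → write 0 carry 1
  0×3+1 = 1 → write 1
  0×3 = 0 → write 0
  1×3 = 3 → write 1 carry 1
  0×3+1 = 1 → write 1
  1×3 = 3 → write 1 carry 1
  1×3+1 = 4 → write 0 carry 2
  1×3+2 = 5 → write 1 carry 2
  0×3+2 = 2 → write 0 carry 1
  1×3+1 = 4 → write 0 carry 2
  1×3+2 = 5 → write 1 carry 2
  0×3+2 = 2 → write 0 carry 1
  1×3+1 = 4 → write 0 carry 2
  1×3+2 = 5 → write 1 carry 2
  0×3+2 = 2 → write 0 carry 1
  0×3+1 = 1 → write 1
  1×3 = 3 → write 1 carry 1
  1×3+1 = 4 → write 0 carry 2
  1×3+2 = 5 → write 1 carry 2
  remaining carry: 10

0b101011010010010111010101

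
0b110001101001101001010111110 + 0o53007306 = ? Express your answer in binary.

0o53007306 = 0b101011000000111011000110 in binary.
Add column by column in base 2, right to left:
  0+0 = 0
  1+1 = 0 carry 1
  1+1+1 = 1 carry 1
  1+0+1 = 0 carry 1
  1+0+1 = 0 carry 1
  1+0+1 = 0 carry 1
  0+1+1 = 0 carry 1
  1+1+1 = 1 carry 1
  0+0+1 = 1
  1+1 = 0 carry 1
  0+1+1 = 0 carry 1
  0+1+1 = 0 carry 1
  1+0+1 = 0 carry 1
  0+0+1 = 1
  1+0 = 1
  1+0 = 1
  0+0 = 0
  0+0 = 0
  1+1 = 0 carry 1
  0+1+1 = 0 carry 1
  1+0+1 = 0 carry 1
  1+1+1 = 1 carry 1
  0+0+1 = 1
  0+1 = 1
  0+0 = 0
  1+0 = 1
  1+0 = 1

0b110111000001110000110000100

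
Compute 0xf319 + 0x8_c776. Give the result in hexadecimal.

0x9ba8f

Add column by column in base 16, right to left:
  9+6 = f
  1+7 = 8
  3+7 = a
  f+c = b carry 1
  0+8+1 = 9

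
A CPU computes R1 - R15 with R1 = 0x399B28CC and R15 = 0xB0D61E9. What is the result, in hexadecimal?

Subtract column by column in base 16:
  C-9 → 3
  C-E → E (borrow)
  8-1-1 → 6
  2-6 → C (borrow)
  B-D-1 → D (borrow)
  9-0-1 → 8
  9-B → E (borrow)
  3-0-1 → 2

0x2E8DC6E3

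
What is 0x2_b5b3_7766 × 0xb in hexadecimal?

0x1dceb62162

Multiply each base-16 digit by 11, carrying:
  6×11 = 66 → write 2 carry 4
  6×11+4 = 70 → write 6 carry 4
  7×11+4 = 81 → write 1 carry 5
  7×11+5 = 82 → write 2 carry 5
  3×11+5 = 38 → write 6 carry 2
  b×11+2 = 123 → write b carry 7
  5×11+7 = 62 → write e carry 3
  b×11+3 = 124 → write c carry 7
  2×11+7 = 29 → write d carry 1
  remaining carry: 1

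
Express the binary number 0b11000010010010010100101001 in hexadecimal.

0x3092529

Group the bits into nibbles: 0011 0000 1001 0010 0101 0010 1001 → 3092529.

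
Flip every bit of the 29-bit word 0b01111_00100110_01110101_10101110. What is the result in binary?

Invert each bit: 01111001001100111010110101110 → 10000110110011000101001010001.

0b10000110110011000101001010001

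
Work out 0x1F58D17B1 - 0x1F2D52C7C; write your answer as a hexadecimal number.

Subtract column by column in base 16:
  1-C → 5 (borrow)
  B-7-1 → 3
  7-C → B (borrow)
  1-2-1 → E (borrow)
  D-5-1 → 7
  8-D → B (borrow)
  5-2-1 → 2
  F-F → 0
  1-1 → 0

0x2B7EB35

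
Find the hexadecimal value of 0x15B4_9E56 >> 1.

0xADA4F2B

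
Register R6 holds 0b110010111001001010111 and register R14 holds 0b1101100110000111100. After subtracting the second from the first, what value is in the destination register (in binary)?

0b100101010011000011011

Subtract column by column in base 2:
  1-0 → 1
  1-0 → 1
  1-1 → 0
  0-1 → 1 (borrow)
  1-1-1 → 1 (borrow)
  0-1-1 → 0 (borrow)
  1-0-1 → 0
  0-0 → 0
  0-0 → 0
  1-0 → 1
  0-1 → 1 (borrow)
  0-1-1 → 0 (borrow)
  1-0-1 → 0
  1-0 → 1
  1-1 → 0
  0-1 → 1 (borrow)
  1-0-1 → 0
  0-1 → 1 (borrow)
  0-1-1 → 0 (borrow)
  1-0-1 → 0
  1-0 → 1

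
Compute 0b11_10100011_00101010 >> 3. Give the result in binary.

0b111010001100101

Right shift by 3: drop the 3 least-significant bits.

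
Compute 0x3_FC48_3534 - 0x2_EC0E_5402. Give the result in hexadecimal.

0x11039E132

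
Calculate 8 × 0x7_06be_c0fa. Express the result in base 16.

0x3835f607d0

Multiply each base-16 digit by 8, carrying:
  a×8 = 80 → write 0 carry 5
  f×8+5 = 125 → write d carry 7
  0×8+7 = 7 → write 7
  c×8 = 96 → write 0 carry 6
  e×8+6 = 118 → write 6 carry 7
  b×8+7 = 95 → write f carry 5
  6×8+5 = 53 → write 5 carry 3
  0×8+3 = 3 → write 3
  7×8 = 56 → write 8 carry 3
  remaining carry: 3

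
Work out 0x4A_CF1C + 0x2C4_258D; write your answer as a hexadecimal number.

0x30EF4A9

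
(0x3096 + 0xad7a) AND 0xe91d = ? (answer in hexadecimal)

0xc810

Add column by column in base 16, right to left:
  6+a = 0 carry 1
  9+7+1 = 1 carry 1
  0+d+1 = e
  3+a = d
Sum = 0xde10; now AND with 0xe91d:
  d&e=c, e&9=8, 1&1=1, 0&d=0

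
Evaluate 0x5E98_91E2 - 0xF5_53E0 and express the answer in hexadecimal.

0x5DA33E02

Subtract column by column in base 16:
  2-0 → 2
  E-E → 0
  1-3 → E (borrow)
  9-5-1 → 3
  8-5 → 3
  9-F → A (borrow)
  E-0-1 → D
  5-0 → 5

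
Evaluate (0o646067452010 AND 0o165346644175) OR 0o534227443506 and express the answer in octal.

0o574267443516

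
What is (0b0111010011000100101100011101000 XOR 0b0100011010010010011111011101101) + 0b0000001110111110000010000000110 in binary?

0b11011000010100110101000001011

First 0b0111010011000100101100011101000 XOR 0b0100011010010010011111011101101 = 0b0011001001010110110011000000101.
Add column by column in base 2, right to left:
  1+0 = 1
  0+1 = 1
  1+1 = 0 carry 1
  0+0+1 = 1
  0+0 = 0
  0+0 = 0
  0+0 = 0
  0+0 = 0
  0+0 = 0
  1+0 = 1
  1+1 = 0 carry 1
  0+0+1 = 1
  0+0 = 0
  1+0 = 1
  1+0 = 1
  0+0 = 0
  1+1 = 0 carry 1
  1+1+1 = 1 carry 1
  0+1+1 = 0 carry 1
  1+1+1 = 1 carry 1
  0+1+1 = 0 carry 1
  1+0+1 = 0 carry 1
  0+1+1 = 0 carry 1
  0+1+1 = 0 carry 1
  1+1+1 = 1 carry 1
  0+0+1 = 1
  0+0 = 0
  1+0 = 1
  1+0 = 1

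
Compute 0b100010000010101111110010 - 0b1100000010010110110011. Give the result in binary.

Subtract column by column in base 2:
  0-1 → 1 (borrow)
  1-1-1 → 1 (borrow)
  0-0-1 → 1 (borrow)
  0-0-1 → 1 (borrow)
  1-1-1 → 1 (borrow)
  1-1-1 → 1 (borrow)
  1-0-1 → 0
  1-1 → 0
  1-1 → 0
  1-0 → 1
  0-1 → 1 (borrow)
  1-0-1 → 0
  0-0 → 0
  1-1 → 0
  0-0 → 0
  0-0 → 0
  0-0 → 0
  0-0 → 0
  0-0 → 0
  1-0 → 1
  0-1 → 1 (borrow)
  0-1-1 → 0 (borrow)
  0-0-1 → 1 (borrow)
  1-0-1 → 0

0b10110000000011000111111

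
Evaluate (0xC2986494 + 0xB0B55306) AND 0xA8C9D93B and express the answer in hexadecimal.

Add column by column in base 16, right to left:
  4+6 = A
  9+0 = 9
  4+3 = 7
  6+5 = B
  8+5 = D
  9+B = 4 carry 1
  2+0+1 = 3
  C+B = 7 carry 1
  final carry 1
Sum = 0x1734DB79A; now AND with 0xA8C9D93B:
  1&0=0, 7&A=2, 3&8=0, 4&C=4, D&9=9, B&D=9, 7&9=1, 9&3=1, A&B=A

0x2049911A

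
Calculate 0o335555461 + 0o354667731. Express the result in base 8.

Add column by column in base 8, right to left:
  1+1 = 2
  6+3 = 1 carry 1
  4+7+1 = 4 carry 1
  5+7+1 = 5 carry 1
  5+6+1 = 4 carry 1
  5+6+1 = 4 carry 1
  5+4+1 = 2 carry 1
  3+5+1 = 1 carry 1
  3+3+1 = 7

0o712445412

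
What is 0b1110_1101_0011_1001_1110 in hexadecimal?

0xED39E

Group the bits into nibbles: 1110 1101 0011 1001 1110 → ED39E.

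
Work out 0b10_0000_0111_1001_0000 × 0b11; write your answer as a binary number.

Multiply each base-2 digit by 3, carrying:
  0×3 = 0 → write 0
  0×3 = 0 → write 0
  0×3 = 0 → write 0
  0×3 = 0 → write 0
  1×3 = 3 → write 1 carry 1
  0×3+1 = 1 → write 1
  0×3 = 0 → write 0
  1×3 = 3 → write 1 carry 1
  1×3+1 = 4 → write 0 carry 2
  1×3+2 = 5 → write 1 carry 2
  1×3+2 = 5 → write 1 carry 2
  0×3+2 = 2 → write 0 carry 1
  0×3+1 = 1 → write 1
  0×3 = 0 → write 0
  0×3 = 0 → write 0
  0×3 = 0 → write 0
  0×3 = 0 → write 0
  1×3 = 3 → write 1 carry 1
  remaining carry: 1

0b1100001011010110000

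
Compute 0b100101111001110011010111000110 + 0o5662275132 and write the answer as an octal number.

0b100101111001110011010111000110 = 0o4571632706 in octal.
Add column by column in base 8, right to left:
  6+2 = 0 carry 1
  0+3+1 = 4
  7+1 = 0 carry 1
  2+5+1 = 0 carry 1
  3+7+1 = 3 carry 1
  6+2+1 = 1 carry 1
  1+2+1 = 4
  7+6 = 5 carry 1
  5+6+1 = 4 carry 1
  4+5+1 = 2 carry 1
  final carry 1

0o12454130040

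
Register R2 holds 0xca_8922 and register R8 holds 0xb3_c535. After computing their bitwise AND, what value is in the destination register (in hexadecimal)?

0x828120

AND each hex digit independently (no carries):
  c&b=8, a&3=2, 8&c=8, 9&5=1, 2&3=2, 2&5=0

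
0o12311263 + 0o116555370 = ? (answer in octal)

Add column by column in base 8, right to left:
  3+0 = 3
  6+7 = 5 carry 1
  2+3+1 = 6
  1+5 = 6
  1+5 = 6
  3+5 = 0 carry 1
  2+6+1 = 1 carry 1
  1+1+1 = 3
  0+1 = 1

0o131066653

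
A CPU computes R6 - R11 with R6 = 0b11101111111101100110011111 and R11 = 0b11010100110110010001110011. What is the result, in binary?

0b11011000111010100101100

Subtract column by column in base 2:
  1-1 → 0
  1-1 → 0
  1-0 → 1
  1-0 → 1
  1-1 → 0
  0-1 → 1 (borrow)
  0-1-1 → 0 (borrow)
  1-0-1 → 0
  1-0 → 1
  0-0 → 0
  0-1 → 1 (borrow)
  1-0-1 → 0
  1-0 → 1
  0-1 → 1 (borrow)
  1-1-1 → 1 (borrow)
  1-0-1 → 0
  1-1 → 0
  1-1 → 0
  1-0 → 1
  1-0 → 1
  1-1 → 0
  1-0 → 1
  0-1 → 1 (borrow)
  1-0-1 → 0
  1-1 → 0
  1-1 → 0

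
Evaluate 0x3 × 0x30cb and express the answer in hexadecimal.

0x9261

Multiply each base-16 digit by 3, carrying:
  b×3 = 33 → write 1 carry 2
  c×3+2 = 38 → write 6 carry 2
  0×3+2 = 2 → write 2
  3×3 = 9 → write 9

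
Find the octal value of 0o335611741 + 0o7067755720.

0o7425567661

Add column by column in base 8, right to left:
  1+0 = 1
  4+2 = 6
  7+7 = 6 carry 1
  1+5+1 = 7
  1+5 = 6
  6+7 = 5 carry 1
  5+7+1 = 5 carry 1
  3+6+1 = 2 carry 1
  3+0+1 = 4
  0+7 = 7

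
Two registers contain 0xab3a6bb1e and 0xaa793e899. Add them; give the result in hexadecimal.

Add column by column in base 16, right to left:
  e+9 = 7 carry 1
  1+9+1 = b
  b+8 = 3 carry 1
  b+e+1 = a carry 1
  6+3+1 = a
  a+9 = 3 carry 1
  3+7+1 = b
  b+a = 5 carry 1
  a+a+1 = 5 carry 1
  final carry 1

0x155b3aa3b7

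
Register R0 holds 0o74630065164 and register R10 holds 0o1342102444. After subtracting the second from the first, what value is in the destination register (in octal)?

0o73265762520

Subtract column by column in base 8:
  4-4 → 0
  6-4 → 2
  1-4 → 5 (borrow)
  5-2-1 → 2
  6-0 → 6
  0-1 → 7 (borrow)
  0-2-1 → 5 (borrow)
  3-4-1 → 6 (borrow)
  6-3-1 → 2
  4-1 → 3
  7-0 → 7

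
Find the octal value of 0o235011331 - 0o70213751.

0o144575360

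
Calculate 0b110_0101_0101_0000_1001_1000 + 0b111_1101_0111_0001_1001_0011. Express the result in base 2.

Add column by column in base 2, right to left:
  0+1 = 1
  0+1 = 1
  0+0 = 0
  1+0 = 1
  1+1 = 0 carry 1
  0+0+1 = 1
  0+0 = 0
  1+1 = 0 carry 1
  0+1+1 = 0 carry 1
  0+0+1 = 1
  0+0 = 0
  0+0 = 0
  1+1 = 0 carry 1
  0+1+1 = 0 carry 1
  1+1+1 = 1 carry 1
  0+0+1 = 1
  1+1 = 0 carry 1
  0+0+1 = 1
  1+1 = 0 carry 1
  0+1+1 = 0 carry 1
  0+1+1 = 0 carry 1
  1+1+1 = 1 carry 1
  1+1+1 = 1 carry 1
  final carry 1

0b111000101100001000101011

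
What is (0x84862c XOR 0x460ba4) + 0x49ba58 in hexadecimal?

First 0x84862c XOR 0x460ba4 = 0xc28d88.
Add column by column in base 16, right to left:
  8+8 = 0 carry 1
  8+5+1 = e
  d+a = 7 carry 1
  8+b+1 = 4 carry 1
  2+9+1 = c
  c+4 = 0 carry 1
  final carry 1

0x10c47e0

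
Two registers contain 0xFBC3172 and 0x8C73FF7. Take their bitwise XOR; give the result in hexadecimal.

XOR each hex digit independently (no carries):
  F^8=7, B^C=7, C^7=B, 3^3=0, 1^F=E, 7^F=8, 2^7=5

0x77B0E85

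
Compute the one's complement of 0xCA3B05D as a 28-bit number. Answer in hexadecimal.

Each hex digit d becomes F−d:
  C→3, A→5, 3→C, B→4, 0→F, 5→A, D→2

0x35C4FA2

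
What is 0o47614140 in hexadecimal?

Each octal digit is 3 bits: 4=100 7=111 6=110 1=001 4=100 1=001 4=100 0=000.
Group the bits into nibbles: 1001 1111 0001 1000 0110 0000 → 9f1860.

0x9f1860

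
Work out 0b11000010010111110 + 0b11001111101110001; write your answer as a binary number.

Add column by column in base 2, right to left:
  0+1 = 1
  1+0 = 1
  1+0 = 1
  1+0 = 1
  1+1 = 0 carry 1
  1+1+1 = 1 carry 1
  0+1+1 = 0 carry 1
  1+0+1 = 0 carry 1
  0+1+1 = 0 carry 1
  0+1+1 = 0 carry 1
  1+1+1 = 1 carry 1
  0+1+1 = 0 carry 1
  0+1+1 = 0 carry 1
  0+0+1 = 1
  0+0 = 0
  1+1 = 0 carry 1
  1+1+1 = 1 carry 1
  final carry 1

0b110010010000101111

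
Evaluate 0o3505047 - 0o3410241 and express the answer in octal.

0o74606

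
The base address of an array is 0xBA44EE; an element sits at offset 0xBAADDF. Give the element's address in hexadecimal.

0x174F2CD

Add column by column in base 16, right to left:
  E+F = D carry 1
  E+D+1 = C carry 1
  4+D+1 = 2 carry 1
  4+A+1 = F
  A+A = 4 carry 1
  B+B+1 = 7 carry 1
  final carry 1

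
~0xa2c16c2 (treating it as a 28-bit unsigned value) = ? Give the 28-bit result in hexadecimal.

Each hex digit d becomes f−d:
  a→5, 2→d, c→3, 1→e, 6→9, c→3, 2→d

0x5d3e93d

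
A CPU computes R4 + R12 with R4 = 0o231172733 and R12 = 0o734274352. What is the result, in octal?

0o1165467305

Add column by column in base 8, right to left:
  3+2 = 5
  3+5 = 0 carry 1
  7+3+1 = 3 carry 1
  2+4+1 = 7
  7+7 = 6 carry 1
  1+2+1 = 4
  1+4 = 5
  3+3 = 6
  2+7 = 1 carry 1
  final carry 1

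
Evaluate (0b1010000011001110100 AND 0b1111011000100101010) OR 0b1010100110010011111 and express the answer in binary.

0b1010100110010111111

0b1010000011001110100 AND 0b1111011000100101010 = 0b1010000000000100000.
Then OR with 0b1010100110010011111.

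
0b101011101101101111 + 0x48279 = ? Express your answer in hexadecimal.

0b101011101101101111 = 0x2bb6f in hexadecimal.
Add column by column in base 16, right to left:
  f+9 = 8 carry 1
  6+7+1 = e
  b+2 = d
  b+8 = 3 carry 1
  2+4+1 = 7

0x73de8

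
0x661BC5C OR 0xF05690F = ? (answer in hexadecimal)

OR each hex digit independently (no carries):
  6|F=F, 6|0=6, 1|5=5, B|6=F, C|9=D, 5|0=5, C|F=F

0xF65FD5F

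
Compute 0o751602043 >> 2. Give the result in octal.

0o172340410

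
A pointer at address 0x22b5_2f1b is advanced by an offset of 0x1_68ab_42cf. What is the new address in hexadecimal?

Add column by column in base 16, right to left:
  b+f = a carry 1
  1+c+1 = e
  f+2 = 1 carry 1
  2+4+1 = 7
  5+b = 0 carry 1
  b+a+1 = 6 carry 1
  2+8+1 = b
  2+6 = 8
  0+1 = 1

0x18b6071ea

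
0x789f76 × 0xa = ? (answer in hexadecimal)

Multiply each base-16 digit by 10, carrying:
  6×10 = 60 → write c carry 3
  7×10+3 = 73 → write 9 carry 4
  f×10+4 = 154 → write a carry 9
  9×10+9 = 99 → write 3 carry 6
  8×10+6 = 86 → write 6 carry 5
  7×10+5 = 75 → write b carry 4
  remaining carry: 4

0x4b63a9c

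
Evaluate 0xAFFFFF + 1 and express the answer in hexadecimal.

The trailing 5 digits are F (max in base 16), so adding 1 cascades: they roll to 0 and the next digit up increments.

0xB00000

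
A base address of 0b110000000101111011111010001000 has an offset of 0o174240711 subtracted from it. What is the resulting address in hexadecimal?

0b110000000101111011111010001000 = 0x3017BE88 in hexadecimal.
0o174240711 = 0x1F141C9 in hexadecimal.
Subtract column by column in base 16:
  8-9 → F (borrow)
  8-C-1 → B (borrow)
  E-1-1 → C
  B-4 → 7
  7-1 → 6
  1-F → 2 (borrow)
  0-1-1 → E (borrow)
  3-0-1 → 2

0x2E267CBF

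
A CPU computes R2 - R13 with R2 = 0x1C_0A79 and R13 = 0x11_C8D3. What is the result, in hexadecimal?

0xA41A6

Subtract column by column in base 16:
  9-3 → 6
  7-D → A (borrow)
  A-8-1 → 1
  0-C → 4 (borrow)
  C-1-1 → A
  1-1 → 0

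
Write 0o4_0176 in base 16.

Each octal digit is 3 bits: 4=100 0=000 1=001 7=111 6=110.
Group the bits into nibbles: 0100 0000 0111 1110 → 407E.

0x407E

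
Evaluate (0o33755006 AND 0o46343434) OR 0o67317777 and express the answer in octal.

0o67357777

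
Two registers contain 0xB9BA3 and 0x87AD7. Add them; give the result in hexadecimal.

0x14167A

Add column by column in base 16, right to left:
  3+7 = A
  A+D = 7 carry 1
  B+A+1 = 6 carry 1
  9+7+1 = 1 carry 1
  B+8+1 = 4 carry 1
  final carry 1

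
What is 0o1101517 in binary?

0b1001000001101001111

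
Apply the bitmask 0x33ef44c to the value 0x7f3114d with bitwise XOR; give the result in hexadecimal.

0x4cde501

XOR each hex digit independently (no carries):
  7^3=4, f^3=c, 3^e=d, 1^f=e, 1^4=5, 4^4=0, d^c=1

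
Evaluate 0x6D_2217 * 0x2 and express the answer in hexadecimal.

0xDA442E

Multiply each base-16 digit by 2, carrying:
  7×2 = 14 → write E
  1×2 = 2 → write 2
  2×2 = 4 → write 4
  2×2 = 4 → write 4
  D×2 = 26 → write A carry 1
  6×2+1 = 13 → write D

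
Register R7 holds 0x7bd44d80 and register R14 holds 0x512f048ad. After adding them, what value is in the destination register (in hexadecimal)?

Add column by column in base 16, right to left:
  0+d = d
  8+a = 2 carry 1
  d+8+1 = 6 carry 1
  4+4+1 = 9
  4+0 = 4
  d+f = c carry 1
  b+2+1 = e
  7+1 = 8
  0+5 = 5

0x58ec4962d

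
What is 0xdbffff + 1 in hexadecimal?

0xdc0000

The trailing 4 digits are F (max in base 16), so adding 1 cascades: they roll to 0 and the next digit up increments.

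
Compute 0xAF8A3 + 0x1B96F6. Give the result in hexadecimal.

0x268F99

Add column by column in base 16, right to left:
  3+6 = 9
  A+F = 9 carry 1
  8+6+1 = F
  F+9 = 8 carry 1
  A+B+1 = 6 carry 1
  0+1+1 = 2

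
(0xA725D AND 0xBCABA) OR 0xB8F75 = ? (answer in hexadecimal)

0xBCF7D

0xA725D AND 0xBCABA = 0xA4218.
Then OR with 0xB8F75.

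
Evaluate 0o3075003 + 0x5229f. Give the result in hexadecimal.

0o3075003 = 0xc7a03 in hexadecimal.
Add column by column in base 16, right to left:
  3+f = 2 carry 1
  0+9+1 = a
  a+2 = c
  7+2 = 9
  c+5 = 1 carry 1
  final carry 1

0x119ca2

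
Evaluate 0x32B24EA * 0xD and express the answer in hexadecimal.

Multiply each base-16 digit by 13, carrying:
  A×13 = 130 → write 2 carry 8
  E×13+8 = 190 → write E carry 11
  4×13+11 = 63 → write F carry 3
  2×13+3 = 29 → write D carry 1
  B×13+1 = 144 → write 0 carry 9
  2×13+9 = 35 → write 3 carry 2
  3×13+2 = 41 → write 9 carry 2
  remaining carry: 2

0x2930DFE2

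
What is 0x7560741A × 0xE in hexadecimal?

0x66B46596C

Multiply each base-16 digit by 14, carrying:
  A×14 = 140 → write C carry 8
  1×14+8 = 22 → write 6 carry 1
  4×14+1 = 57 → write 9 carry 3
  7×14+3 = 101 → write 5 carry 6
  0×14+6 = 6 → write 6
  6×14 = 84 → write 4 carry 5
  5×14+5 = 75 → write B carry 4
  7×14+4 = 102 → write 6 carry 6
  remaining carry: 6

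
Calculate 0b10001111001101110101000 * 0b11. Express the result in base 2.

0b110101101101001011111000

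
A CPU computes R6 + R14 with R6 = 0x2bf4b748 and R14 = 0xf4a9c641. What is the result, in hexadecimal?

Add column by column in base 16, right to left:
  8+1 = 9
  4+4 = 8
  7+6 = d
  b+c = 7 carry 1
  4+9+1 = e
  f+a = 9 carry 1
  b+4+1 = 0 carry 1
  2+f+1 = 2 carry 1
  final carry 1

0x1209e7d89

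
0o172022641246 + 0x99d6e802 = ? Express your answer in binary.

0b10001101010001000100010101010101000

0o172022641246 = 0b1111010000010010110100001010100110 in binary.
0x99d6e802 = 0b10011001110101101110100000000010 in binary.
Add column by column in base 2, right to left:
  0+0 = 0
  1+1 = 0 carry 1
  1+0+1 = 0 carry 1
  0+0+1 = 1
  0+0 = 0
  1+0 = 1
  0+0 = 0
  1+0 = 1
  0+0 = 0
  1+0 = 1
  0+0 = 0
  0+1 = 1
  0+0 = 0
  0+1 = 1
  1+1 = 0 carry 1
  0+1+1 = 0 carry 1
  1+0+1 = 0 carry 1
  1+1+1 = 1 carry 1
  0+1+1 = 0 carry 1
  1+0+1 = 0 carry 1
  0+1+1 = 0 carry 1
  0+0+1 = 1
  1+1 = 0 carry 1
  0+1+1 = 0 carry 1
  0+1+1 = 0 carry 1
  0+0+1 = 1
  0+0 = 0
  0+1 = 1
  1+1 = 0 carry 1
  0+0+1 = 1
  1+0 = 1
  1+1 = 0 carry 1
  1+0+1 = 0 carry 1
  1+0+1 = 0 carry 1
  final carry 1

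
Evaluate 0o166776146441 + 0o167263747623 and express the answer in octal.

Add column by column in base 8, right to left:
  1+3 = 4
  4+2 = 6
  4+6 = 2 carry 1
  6+7+1 = 6 carry 1
  4+4+1 = 1 carry 1
  1+7+1 = 1 carry 1
  6+3+1 = 2 carry 1
  7+6+1 = 6 carry 1
  7+2+1 = 2 carry 1
  6+7+1 = 6 carry 1
  6+6+1 = 5 carry 1
  1+1+1 = 3

0o356262116264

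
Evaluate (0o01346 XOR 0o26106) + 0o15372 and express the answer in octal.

First 0o01346 XOR 0o26106 = 0o27240.
Add column by column in base 8, right to left:
  0+2 = 2
  4+7 = 3 carry 1
  2+3+1 = 6
  7+5 = 4 carry 1
  2+1+1 = 4

0o44632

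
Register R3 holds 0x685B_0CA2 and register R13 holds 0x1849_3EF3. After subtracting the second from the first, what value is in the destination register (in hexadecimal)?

Subtract column by column in base 16:
  2-3 → F (borrow)
  A-F-1 → A (borrow)
  C-E-1 → D (borrow)
  0-3-1 → C (borrow)
  B-9-1 → 1
  5-4 → 1
  8-8 → 0
  6-1 → 5

0x5011CDAF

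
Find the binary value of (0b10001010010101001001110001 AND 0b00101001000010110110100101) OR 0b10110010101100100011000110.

0b10001010010101001001110001 AND 0b00101001000010110110100101 = 0b00001000000000000000100001.
Then OR with 0b10110010101100100011000110.

0b10111010101100100011100111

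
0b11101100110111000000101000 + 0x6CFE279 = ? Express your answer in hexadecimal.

0xA8352A1

0b11101100110111000000101000 = 0x3B37028 in hexadecimal.
Add column by column in base 16, right to left:
  8+9 = 1 carry 1
  2+7+1 = A
  0+2 = 2
  7+E = 5 carry 1
  3+F+1 = 3 carry 1
  B+C+1 = 8 carry 1
  3+6+1 = A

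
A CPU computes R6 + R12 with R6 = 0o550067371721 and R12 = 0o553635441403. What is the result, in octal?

Add column by column in base 8, right to left:
  1+3 = 4
  2+0 = 2
  7+4 = 3 carry 1
  1+1+1 = 3
  7+4 = 3 carry 1
  3+4+1 = 0 carry 1
  7+5+1 = 5 carry 1
  6+3+1 = 2 carry 1
  0+6+1 = 7
  0+3 = 3
  5+5 = 2 carry 1
  5+5+1 = 3 carry 1
  final carry 1

0o1323725033324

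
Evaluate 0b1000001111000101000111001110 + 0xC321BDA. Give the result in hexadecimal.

0b1000001111000101000111001110 = 0x83C51CE in hexadecimal.
Add column by column in base 16, right to left:
  E+A = 8 carry 1
  C+D+1 = A carry 1
  1+B+1 = D
  5+1 = 6
  C+2 = E
  3+3 = 6
  8+C = 4 carry 1
  final carry 1

0x146E6DA8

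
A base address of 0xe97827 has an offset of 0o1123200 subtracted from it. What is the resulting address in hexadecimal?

0xe4d1a7

0o1123200 = 0x4a680 in hexadecimal.
Subtract column by column in base 16:
  7-0 → 7
  2-8 → a (borrow)
  8-6-1 → 1
  7-a → d (borrow)
  9-4-1 → 4
  e-0 → e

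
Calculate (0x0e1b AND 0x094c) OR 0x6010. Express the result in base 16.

0x6818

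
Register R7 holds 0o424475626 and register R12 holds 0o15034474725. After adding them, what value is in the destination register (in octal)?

0o15461172553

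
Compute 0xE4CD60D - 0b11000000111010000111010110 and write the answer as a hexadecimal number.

0xB493437

0b11000000111010000111010110 = 0x303A1D6 in hexadecimal.
Subtract column by column in base 16:
  D-6 → 7
  0-D → 3 (borrow)
  6-1-1 → 4
  D-A → 3
  C-3 → 9
  4-0 → 4
  E-3 → B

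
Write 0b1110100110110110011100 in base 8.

0o16466634

Group the bits in threes: 001 110 100 110 110 110 011 100 → 16466634.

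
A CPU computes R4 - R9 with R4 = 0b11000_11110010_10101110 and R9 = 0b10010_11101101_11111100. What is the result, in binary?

0b1100000010010110010

Subtract column by column in base 2:
  0-0 → 0
  1-0 → 1
  1-1 → 0
  1-1 → 0
  0-1 → 1 (borrow)
  1-1-1 → 1 (borrow)
  0-1-1 → 0 (borrow)
  1-1-1 → 1 (borrow)
  0-1-1 → 0 (borrow)
  1-0-1 → 0
  0-1 → 1 (borrow)
  0-1-1 → 0 (borrow)
  1-0-1 → 0
  1-1 → 0
  1-1 → 0
  1-1 → 0
  0-0 → 0
  0-1 → 1 (borrow)
  0-0-1 → 1 (borrow)
  1-0-1 → 0
  1-1 → 0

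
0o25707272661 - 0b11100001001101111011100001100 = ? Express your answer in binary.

0b10010010111101100111111010100101

0o25707272661 = 0b10101111000111010111010110110001 in binary.
Subtract column by column in base 2:
  1-0 → 1
  0-0 → 0
  0-1 → 1 (borrow)
  0-1-1 → 0 (borrow)
  1-0-1 → 0
  1-0 → 1
  0-0 → 0
  1-0 → 1
  1-1 → 0
  0-1 → 1 (borrow)
  1-1-1 → 1 (borrow)
  0-0-1 → 1 (borrow)
  1-1-1 → 1 (borrow)
  1-1-1 → 1 (borrow)
  1-1-1 → 1 (borrow)
  0-1-1 → 0 (borrow)
  1-0-1 → 0
  0-1 → 1 (borrow)
  1-1-1 → 1 (borrow)
  1-0-1 → 0
  1-0 → 1
  0-1 → 1 (borrow)
  0-0-1 → 1 (borrow)
  0-0-1 → 1 (borrow)
  1-0-1 → 0
  1-0 → 1
  1-1 → 0
  1-1 → 0
  0-1 → 1 (borrow)
  1-0-1 → 0
  0-0 → 0
  1-0 → 1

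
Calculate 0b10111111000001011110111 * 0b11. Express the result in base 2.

Multiply each base-2 digit by 3, carrying:
  1×3 = 3 → write 1 carry 1
  1×3+1 = 4 → write 0 carry 2
  1×3+2 = 5 → write 1 carry 2
  0×3+2 = 2 → write 0 carry 1
  1×3+1 = 4 → write 0 carry 2
  1×3+2 = 5 → write 1 carry 2
  1×3+2 = 5 → write 1 carry 2
  1×3+2 = 5 → write 1 carry 2
  0×3+2 = 2 → write 0 carry 1
  1×3+1 = 4 → write 0 carry 2
  0×3+2 = 2 → write 0 carry 1
  0×3+1 = 1 → write 1
  0×3 = 0 → write 0
  0×3 = 0 → write 0
  0×3 = 0 → write 0
  1×3 = 3 → write 1 carry 1
  1×3+1 = 4 → write 0 carry 2
  1×3+2 = 5 → write 1 carry 2
  1×3+2 = 5 → write 1 carry 2
  1×3+2 = 5 → write 1 carry 2
  1×3+2 = 5 → write 1 carry 2
  0×3+2 = 2 → write 0 carry 1
  1×3+1 = 4 → write 0 carry 2
  remaining carry: 10

0b1000111101000100011100101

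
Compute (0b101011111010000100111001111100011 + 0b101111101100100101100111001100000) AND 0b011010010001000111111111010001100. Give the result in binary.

Add column by column in base 2, right to left:
  1+0 = 1
  1+0 = 1
  0+0 = 0
  0+0 = 0
  0+0 = 0
  1+1 = 0 carry 1
  1+1+1 = 1 carry 1
  1+0+1 = 0 carry 1
  1+0+1 = 0 carry 1
  1+1+1 = 1 carry 1
  0+1+1 = 0 carry 1
  0+1+1 = 0 carry 1
  1+0+1 = 0 carry 1
  1+0+1 = 0 carry 1
  1+1+1 = 1 carry 1
  0+1+1 = 0 carry 1
  0+0+1 = 1
  1+1 = 0 carry 1
  0+0+1 = 1
  0+0 = 0
  0+1 = 1
  0+0 = 0
  1+0 = 1
  0+1 = 1
  1+1 = 0 carry 1
  1+0+1 = 0 carry 1
  1+1+1 = 1 carry 1
  1+1+1 = 1 carry 1
  1+1+1 = 1 carry 1
  0+1+1 = 0 carry 1
  1+1+1 = 1 carry 1
  0+0+1 = 1
  1+1 = 0 carry 1
  final carry 1
Sum = 0b1011011100110101010100001001000011; now AND with 0b011010010001000111111111010001100:
  1011011100110101010100001001000011
& 0011010010001000111111111010001100
= 0011010000000000010100001000000000

0b11010000000000010100001000000000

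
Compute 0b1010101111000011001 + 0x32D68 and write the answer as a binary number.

0x32D68 = 0b110010110101101000 in binary.
Add column by column in base 2, right to left:
  1+0 = 1
  0+0 = 0
  0+0 = 0
  1+1 = 0 carry 1
  1+0+1 = 0 carry 1
  0+1+1 = 0 carry 1
  0+1+1 = 0 carry 1
  0+0+1 = 1
  0+1 = 1
  1+0 = 1
  1+1 = 0 carry 1
  1+1+1 = 1 carry 1
  1+0+1 = 0 carry 1
  0+1+1 = 0 carry 1
  1+0+1 = 0 carry 1
  0+0+1 = 1
  1+1 = 0 carry 1
  0+1+1 = 0 carry 1
  1+0+1 = 0 carry 1
  final carry 1

0b10001000101110000001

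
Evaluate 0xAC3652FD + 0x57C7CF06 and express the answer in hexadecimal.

0x103FE2203

Add column by column in base 16, right to left:
  D+6 = 3 carry 1
  F+0+1 = 0 carry 1
  2+F+1 = 2 carry 1
  5+C+1 = 2 carry 1
  6+7+1 = E
  3+C = F
  C+7 = 3 carry 1
  A+5+1 = 0 carry 1
  final carry 1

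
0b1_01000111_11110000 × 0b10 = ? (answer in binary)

0b101000111111100000

Multiply each base-2 digit by 2, carrying:
  0×2 = 0 → write 0
  0×2 = 0 → write 0
  0×2 = 0 → write 0
  0×2 = 0 → write 0
  1×2 = 2 → write 0 carry 1
  1×2+1 = 3 → write 1 carry 1
  1×2+1 = 3 → write 1 carry 1
  1×2+1 = 3 → write 1 carry 1
  1×2+1 = 3 → write 1 carry 1
  1×2+1 = 3 → write 1 carry 1
  1×2+1 = 3 → write 1 carry 1
  0×2+1 = 1 → write 1
  0×2 = 0 → write 0
  0×2 = 0 → write 0
  1×2 = 2 → write 0 carry 1
  0×2+1 = 1 → write 1
  1×2 = 2 → write 0 carry 1
  remaining carry: 1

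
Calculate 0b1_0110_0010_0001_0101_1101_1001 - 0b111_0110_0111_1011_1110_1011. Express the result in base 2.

Subtract column by column in base 2:
  1-1 → 0
  0-1 → 1 (borrow)
  0-0-1 → 1 (borrow)
  1-1-1 → 1 (borrow)
  1-0-1 → 0
  0-1 → 1 (borrow)
  1-1-1 → 1 (borrow)
  1-1-1 → 1 (borrow)
  1-1-1 → 1 (borrow)
  0-1-1 → 0 (borrow)
  1-0-1 → 0
  0-1 → 1 (borrow)
  1-1-1 → 1 (borrow)
  0-1-1 → 0 (borrow)
  0-1-1 → 0 (borrow)
  0-0-1 → 1 (borrow)
  0-0-1 → 1 (borrow)
  1-1-1 → 1 (borrow)
  0-1-1 → 0 (borrow)
  0-0-1 → 1 (borrow)
  0-1-1 → 0 (borrow)
  1-1-1 → 1 (borrow)
  1-1-1 → 1 (borrow)
  0-0-1 → 1 (borrow)
  1-0-1 → 0

0b111010111001100111101110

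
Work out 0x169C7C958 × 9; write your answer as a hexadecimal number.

0xCB8061418

Multiply each base-16 digit by 9, carrying:
  8×9 = 72 → write 8 carry 4
  5×9+4 = 49 → write 1 carry 3
  9×9+3 = 84 → write 4 carry 5
  C×9+5 = 113 → write 1 carry 7
  7×9+7 = 70 → write 6 carry 4
  C×9+4 = 112 → write 0 carry 7
  9×9+7 = 88 → write 8 carry 5
  6×9+5 = 59 → write B carry 3
  1×9+3 = 12 → write C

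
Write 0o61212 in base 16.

Each octal digit is 3 bits: 6=110 1=001 2=010 1=001 2=010.
Group the bits into nibbles: 0110 0010 1000 1010 → 628A.

0x628A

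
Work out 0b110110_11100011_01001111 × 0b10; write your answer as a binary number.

0b11011011100011010011110

Multiply each base-2 digit by 2, carrying:
  1×2 = 2 → write 0 carry 1
  1×2+1 = 3 → write 1 carry 1
  1×2+1 = 3 → write 1 carry 1
  1×2+1 = 3 → write 1 carry 1
  0×2+1 = 1 → write 1
  0×2 = 0 → write 0
  1×2 = 2 → write 0 carry 1
  0×2+1 = 1 → write 1
  1×2 = 2 → write 0 carry 1
  1×2+1 = 3 → write 1 carry 1
  0×2+1 = 1 → write 1
  0×2 = 0 → write 0
  0×2 = 0 → write 0
  1×2 = 2 → write 0 carry 1
  1×2+1 = 3 → write 1 carry 1
  1×2+1 = 3 → write 1 carry 1
  0×2+1 = 1 → write 1
  1×2 = 2 → write 0 carry 1
  1×2+1 = 3 → write 1 carry 1
  0×2+1 = 1 → write 1
  1×2 = 2 → write 0 carry 1
  1×2+1 = 3 → write 1 carry 1
  remaining carry: 1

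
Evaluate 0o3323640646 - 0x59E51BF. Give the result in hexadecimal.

0o3323640646 = 0x1B4F41A6 in hexadecimal.
Subtract column by column in base 16:
  6-F → 7 (borrow)
  A-B-1 → E (borrow)
  1-1-1 → F (borrow)
  4-5-1 → E (borrow)
  F-E-1 → 0
  4-9 → B (borrow)
  B-5-1 → 5
  1-0 → 1

0x15B0EFE7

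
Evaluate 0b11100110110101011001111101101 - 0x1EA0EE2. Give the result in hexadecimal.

0x1AF0A50B

0b11100110110101011001111101101 = 0x1CDAB3ED in hexadecimal.
Subtract column by column in base 16:
  D-2 → B
  E-E → 0
  3-E → 5 (borrow)
  B-0-1 → A
  A-A → 0
  D-E → F (borrow)
  C-1-1 → A
  1-0 → 1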